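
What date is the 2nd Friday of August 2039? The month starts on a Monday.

12 August 2039

August 2039 begins on a Monday, so the first Friday is August 5 (4 days later).
The 2nd Friday is 1 weeks later: 5 + 7 = 12.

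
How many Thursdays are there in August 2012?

2012-08-01 is a Wednesday; the first Thursday on or after it is 2012-08-02 (1 day later).
From 2012-08-02 to 2012-08-31 is 31 − 2 = 29 days.
29 ÷ 7 = 4 full weeks with remainder 1, so 4 more Thursdays after the first → 5.

5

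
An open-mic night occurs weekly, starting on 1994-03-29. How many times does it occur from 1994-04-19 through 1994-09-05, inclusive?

20

Occurrences land 7·i days after 1994-03-29 for i = 0, 1, 2, …
1994-04-19 is 21 days after the start; 21 ÷ 7 = 3 remainder 0. First occurrence in the window: #4 on 1994-04-19 (3×7 = 21 days in).
1994-09-05 is 160 days after the start; 160 ÷ 7 = 22 remainder 6. Last occurrence in the window: #23 on 1994-08-30.
Occurrences #4 through #23: 20 in total.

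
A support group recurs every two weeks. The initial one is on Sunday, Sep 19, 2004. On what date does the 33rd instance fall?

Dec 11, 2005

The 33rd occurrence is 32 intervals after the first: 32 × 14 = 448 days after Sep 19, 2004.
Sep has 30 days — 11 days to the end of Sep leaves 437.
From end of Sep to end of 2004 is 92 days (345 left).
Jan has 31 days (314 left).
Feb has 28 days (286 left).
Mar has 31 days (255 left).
Apr has 30 days (225 left).
May has 31 days (194 left).
Jun has 30 days (164 left).
Jul has 31 days (133 left).
Aug has 31 days (102 left).
Sep has 30 days (72 left).
Oct has 31 days (41 left).
Nov has 30 days (11 left).
11 days into Dec → Dec 11, 2005.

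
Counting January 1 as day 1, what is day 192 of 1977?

January has 31 days (192 − 31 = 161 remain).
February has 28 days (161 − 28 = 133 remain).
March has 31 days (133 − 31 = 102 remain).
April has 30 days (102 − 30 = 72 remain).
May has 31 days (72 − 31 = 41 remain).
June has 30 days (41 − 30 = 11 remain).
11 into July → July 11.

11 July 1977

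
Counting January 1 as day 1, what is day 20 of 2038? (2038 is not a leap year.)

20 into January → January 20.

January 20, 2038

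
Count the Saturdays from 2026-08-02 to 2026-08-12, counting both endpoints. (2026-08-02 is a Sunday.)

1

2026-08-02 is a Sunday; the first Saturday on or after it is 2026-08-08 (6 days later).
From 2026-08-08 to 2026-08-12 is 12 − 8 = 4 days.
4 ÷ 7 = 0 full weeks with remainder 4, so 0 more Saturdays after the first → 1.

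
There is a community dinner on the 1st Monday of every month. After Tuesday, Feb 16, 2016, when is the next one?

Mar 7, 2016

Feb 2016 starts on a Monday, so its 1st Monday is Feb 1, 2016.
That is not after Feb 16, 2016, so look at Mar 2016.
Mar 2016 starts on a Tuesday, so its 1st Monday is Mar 7, 2016 (6 days in).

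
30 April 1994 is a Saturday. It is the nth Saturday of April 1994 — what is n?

Day 30 falls in week ⌈30/7⌉ of the month.
Days 1–7 hold the 1st Saturday, 8–14 the 2nd, 15–21 the 3rd, 22–28 the 4th, 29–31 the 5th.
30 is in the range for the 5th.

5th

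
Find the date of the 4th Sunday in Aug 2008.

Aug 24, 2008

Aug 2008 begins on a Friday, so the first Sunday is Aug 3 (2 days later).
The 4th Sunday is 3 weeks later: 3 + 21 = 24.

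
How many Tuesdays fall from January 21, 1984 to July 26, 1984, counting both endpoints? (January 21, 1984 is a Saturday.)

27

January 21, 1984 is a Saturday; the first Tuesday on or after it is January 24, 1984 (3 days later).
From January 24, 1984 to July 26, 1984: 7 + 29 + 31 + 30 + 31 + 30 + 26 = 184 days (rest of January, February, March, April, May, June, July).
184 ÷ 7 = 26 full weeks with remainder 2, so 26 more Tuesdays after the first → 27.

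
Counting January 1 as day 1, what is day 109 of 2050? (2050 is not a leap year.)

19 April 2050

January has 31 days (109 − 31 = 78 remain).
February has 28 days (78 − 28 = 50 remain).
March has 31 days (50 − 31 = 19 remain).
19 into April → April 19.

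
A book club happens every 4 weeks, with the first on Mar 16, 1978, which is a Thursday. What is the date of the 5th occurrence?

Jul 6, 1978

The 5th occurrence is 4 intervals after the first: 4 × 28 = 112 days after Mar 16, 1978.
Mar has 31 days — 15 days to the end of Mar leaves 97.
Apr has 30 days (67 left).
May has 31 days (36 left).
Jun has 30 days (6 left).
6 days into Jul → Jul 6, 1978.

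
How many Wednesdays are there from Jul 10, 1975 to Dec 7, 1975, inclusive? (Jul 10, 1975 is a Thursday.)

21

Jul 10, 1975 is a Thursday; the first Wednesday on or after it is Jul 16, 1975 (6 days later).
From Jul 16, 1975 to Dec 7, 1975: 15 + 31 + 30 + 31 + 30 + 7 = 144 days (rest of Jul, Aug, Sep, Oct, Nov, Dec).
144 ÷ 7 = 20 full weeks with remainder 4, so 20 more Wednesdays after the first → 21.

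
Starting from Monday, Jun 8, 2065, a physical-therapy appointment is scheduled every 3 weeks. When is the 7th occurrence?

Oct 12, 2065

The 7th occurrence is 6 intervals after the first: 6 × 21 = 126 days after Jun 8, 2065.
Jun has 30 days — 22 days to the end of Jun leaves 104.
Jul has 31 days (73 left).
Aug has 31 days (42 left).
Sep has 30 days (12 left).
12 days into Oct → Oct 12, 2065.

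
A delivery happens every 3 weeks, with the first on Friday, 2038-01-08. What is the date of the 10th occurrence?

2038-07-16

The 10th occurrence is 9 intervals after the first: 9 × 21 = 189 days after 2038-01-08.
January has 31 days — 23 days to the end of January leaves 166.
February has 28 days (138 left).
March has 31 days (107 left).
April has 30 days (77 left).
May has 31 days (46 left).
June has 30 days (16 left).
16 days into July → 2038-07-16.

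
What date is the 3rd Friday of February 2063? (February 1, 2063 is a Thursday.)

2063-02-16

February 2063 begins on a Thursday, so the first Friday is February 2 (1 day later).
The 3rd Friday is 2 weeks later: 2 + 14 = 16.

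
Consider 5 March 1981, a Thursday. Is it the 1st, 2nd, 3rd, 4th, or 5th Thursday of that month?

Day 5 falls in week ⌈5/7⌉ of the month.
Days 1–7 hold the 1st Thursday, 8–14 the 2nd, 15–21 the 3rd, 22–28 the 4th, 29–31 the 5th.
5 is in the range for the 1st.

1st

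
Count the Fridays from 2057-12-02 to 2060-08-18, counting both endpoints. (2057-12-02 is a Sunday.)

2057-12-02 is a Sunday; the first Friday on or after it is 2057-12-07 (5 days later).
From 2057-12-07 to 2060-08-18: 24 + 365 + 365 + 231 = 985 days (rest of 2057, 2058, 2059, to 2060-08-18 in 2060).
985 ÷ 7 = 140 full weeks with remainder 5, so 140 more Fridays after the first → 141.

141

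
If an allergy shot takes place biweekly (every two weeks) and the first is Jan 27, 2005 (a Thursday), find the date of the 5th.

The 5th occurrence is 4 intervals after the first: 4 × 14 = 56 days after Jan 27, 2005.
Jan has 31 days — 4 days to the end of Jan leaves 52.
Feb has 28 days (24 left).
24 days into Mar → Mar 24, 2005.

Mar 24, 2005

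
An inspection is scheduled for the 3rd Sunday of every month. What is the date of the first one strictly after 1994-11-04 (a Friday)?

1994-11-20

November 1994 starts on a Tuesday; its first Sunday is the 6th, so the 3rd Sunday is the 20th — 1994-11-20.
1994-11-20 is after 1994-11-04, so that is the next one.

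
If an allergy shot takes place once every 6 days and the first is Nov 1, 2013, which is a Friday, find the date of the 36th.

May 30, 2014

The 36th occurrence is 35 intervals after the first: 35 × 6 = 210 days after Nov 1, 2013.
Nov has 30 days — 29 days to the end of Nov leaves 181.
Dec has 31 days (150 left).
Jan has 31 days (119 left).
Feb has 28 days (91 left).
Mar has 31 days (60 left).
Apr has 30 days (30 left).
30 days into May → May 30, 2014.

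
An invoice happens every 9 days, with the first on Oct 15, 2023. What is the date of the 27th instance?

The 27th occurrence is 26 intervals after the first: 26 × 9 = 234 days after Oct 15, 2023.
Oct has 31 days — 16 days to the end of Oct leaves 218.
Nov has 30 days (188 left).
Dec has 31 days (157 left).
Jan has 31 days (126 left).
Feb has 29 days (97 left).
Mar has 31 days (66 left).
Apr has 30 days (36 left).
May has 31 days (5 left).
5 days into Jun → Jun 5, 2024.

Jun 5, 2024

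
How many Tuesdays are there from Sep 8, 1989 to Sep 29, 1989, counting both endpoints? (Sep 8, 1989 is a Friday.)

3

Sep 8, 1989 is a Friday; the first Tuesday on or after it is Sep 12, 1989 (4 days later).
From Sep 12, 1989 to Sep 29, 1989 is 29 − 12 = 17 days.
17 ÷ 7 = 2 full weeks with remainder 3, so 2 more Tuesdays after the first → 3.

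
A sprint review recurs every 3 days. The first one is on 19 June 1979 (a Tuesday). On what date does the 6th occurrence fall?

4 July 1979

The 6th occurrence is 5 intervals after the first: 5 × 3 = 15 days after 19 June 1979.
June has 30 days — 11 days to the end of June leaves 4.
4 days into July → 4 July 1979.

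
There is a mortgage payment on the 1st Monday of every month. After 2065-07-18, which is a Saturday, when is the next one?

July 2065 starts on a Wednesday, so its 1st Monday is 2065-07-06 (5 days in).
That is not after 2065-07-18, so look at August 2065.
August 2065 starts on a Saturday, so its 1st Monday is 2065-08-03 (2 days in).

2065-08-03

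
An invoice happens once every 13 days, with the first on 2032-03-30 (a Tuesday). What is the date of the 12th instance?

2032-08-20

The 12th occurrence is 11 intervals after the first: 11 × 13 = 143 days after 2032-03-30.
March has 31 days — 1 day to the end of March leaves 142.
April has 30 days (112 left).
May has 31 days (81 left).
June has 30 days (51 left).
July has 31 days (20 left).
20 days into August → 2032-08-20.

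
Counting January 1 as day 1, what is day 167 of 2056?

January has 31 days (167 − 31 = 136 remain).
February has 29 days (136 − 29 = 107 remain).
March has 31 days (107 − 31 = 76 remain).
April has 30 days (76 − 30 = 46 remain).
May has 31 days (46 − 31 = 15 remain).
15 into June → June 15.

15 June 2056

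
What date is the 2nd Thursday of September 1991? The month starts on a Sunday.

September 1991 begins on a Sunday, so the first Thursday is September 5 (4 days later).
The 2nd Thursday is 1 weeks later: 5 + 7 = 12.

12 September 1991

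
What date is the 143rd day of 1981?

Jan has 31 days (143 − 31 = 112 remain).
Feb has 28 days (112 − 28 = 84 remain).
Mar has 31 days (84 − 31 = 53 remain).
Apr has 30 days (53 − 30 = 23 remain).
23 into May → May 23.

May 23, 1981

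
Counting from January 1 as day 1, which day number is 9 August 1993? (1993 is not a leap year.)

221

Days in months before August: 31 + 28 + 31 + 30 + 31 + 30 + 31 = 212.
Plus 9 days into August → day 221.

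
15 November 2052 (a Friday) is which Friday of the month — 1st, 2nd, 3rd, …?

Day 15 falls in week ⌈15/7⌉ of the month.
Days 1–7 hold the 1st Friday, 8–14 the 2nd, 15–21 the 3rd, 22–28 the 4th, 29–31 the 5th.
15 is in the range for the 3rd.

3rd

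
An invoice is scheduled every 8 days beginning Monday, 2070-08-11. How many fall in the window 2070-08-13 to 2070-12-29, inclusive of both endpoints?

Occurrences land 8·i days after 2070-08-11 for i = 0, 1, 2, …
2070-08-13 is 2 days after the start; 2 ÷ 8 = 0 remainder 2; since the remainder is 2, round up to i = 1. First occurrence in the window: #2 on 2070-08-19 (1×8 = 8 days in).
2070-12-29 is 140 days after the start; 140 ÷ 8 = 17 remainder 4. Last occurrence in the window: #18 on 2070-12-25.
Occurrences #2 through #18: 17 in total.

17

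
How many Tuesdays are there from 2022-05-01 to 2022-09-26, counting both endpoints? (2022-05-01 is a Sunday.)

2022-05-01 is a Sunday; the first Tuesday on or after it is 2022-05-03 (2 days later).
From 2022-05-03 to 2022-09-26: 28 + 30 + 31 + 31 + 26 = 146 days (rest of May, June, July, August, September).
146 ÷ 7 = 20 full weeks with remainder 6, so 20 more Tuesdays after the first → 21.

21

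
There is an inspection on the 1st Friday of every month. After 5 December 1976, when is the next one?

7 January 1977

December 1976 starts on a Wednesday, so its 1st Friday is 3 December 1976 (2 days in).
That is not after 5 December 1976, so look at January 1977.
January 1977 starts on a Saturday, so its 1st Friday is 7 January 1977 (6 days in).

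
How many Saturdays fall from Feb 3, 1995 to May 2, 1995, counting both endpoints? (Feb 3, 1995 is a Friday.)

Feb 3, 1995 is a Friday; the first Saturday on or after it is Feb 4, 1995 (1 day later).
From Feb 4, 1995 to May 2, 1995: 24 + 31 + 30 + 2 = 87 days (rest of Feb, Mar, Apr, May).
87 ÷ 7 = 12 full weeks with remainder 3, so 12 more Saturdays after the first → 13.

13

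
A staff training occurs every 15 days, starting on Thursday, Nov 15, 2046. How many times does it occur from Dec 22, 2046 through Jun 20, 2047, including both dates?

12

Occurrences land 15·i days after Nov 15, 2046 for i = 0, 1, 2, …
Dec 22, 2046 is 37 days after the start; 37 ÷ 15 = 2 remainder 7; since the remainder is 7, round up to i = 3. First occurrence in the window: #4 on Dec 30, 2046 (3×15 = 45 days in).
Jun 20, 2047 is 217 days after the start; 217 ÷ 15 = 14 remainder 7. Last occurrence in the window: #15 on Jun 13, 2047.
Occurrences #4 through #15: 12 in total.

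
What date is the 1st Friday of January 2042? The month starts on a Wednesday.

January 2042 begins on a Wednesday, so the first Friday is January 3 (2 days later).

3 January 2042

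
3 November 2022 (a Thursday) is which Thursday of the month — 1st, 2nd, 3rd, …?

Day 3 falls in week ⌈3/7⌉ of the month.
Days 1–7 hold the 1st Thursday, 8–14 the 2nd, 15–21 the 3rd, 22–28 the 4th, 29–31 the 5th.
3 is in the range for the 1st.

1st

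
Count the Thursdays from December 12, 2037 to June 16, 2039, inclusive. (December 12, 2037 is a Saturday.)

79

December 12, 2037 is a Saturday; the first Thursday on or after it is December 17, 2037 (5 days later).
From December 17, 2037 to June 16, 2039: 14 + 365 + 167 = 546 days (rest of 2037, 2038, to June 16, 2039 in 2039).
546 ÷ 7 = 78 full weeks with remainder 0, so 78 more Thursdays after the first → 79.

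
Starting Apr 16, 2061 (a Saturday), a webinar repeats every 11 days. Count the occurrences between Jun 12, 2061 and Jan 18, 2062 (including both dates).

20

Occurrences land 11·i days after Apr 16, 2061 for i = 0, 1, 2, …
Jun 12, 2061 is 57 days after the start; 57 ÷ 11 = 5 remainder 2; since the remainder is 2, round up to i = 6. First occurrence in the window: #7 on Jun 21, 2061 (6×11 = 66 days in).
Jan 18, 2062 is 277 days after the start; 277 ÷ 11 = 25 remainder 2. Last occurrence in the window: #26 on Jan 16, 2062.
Occurrences #7 through #26: 20 in total.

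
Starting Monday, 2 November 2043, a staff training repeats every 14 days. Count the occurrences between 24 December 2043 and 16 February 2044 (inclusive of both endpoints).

Occurrences land 14·i days after 2 November 2043 for i = 0, 1, 2, …
24 December 2043 is 52 days after the start; 52 ÷ 14 = 3 remainder 10; since the remainder is 10, round up to i = 4. First occurrence in the window: #5 on 28 December 2043 (4×14 = 56 days in).
16 February 2044 is 106 days after the start; 106 ÷ 14 = 7 remainder 8. Last occurrence in the window: #8 on 8 February 2044.
Occurrences #5 through #8: 4 in total.

4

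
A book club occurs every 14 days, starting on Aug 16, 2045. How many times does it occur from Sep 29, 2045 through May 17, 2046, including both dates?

16

Occurrences land 14·i days after Aug 16, 2045 for i = 0, 1, 2, …
Sep 29, 2045 is 44 days after the start; 44 ÷ 14 = 3 remainder 2; since the remainder is 2, round up to i = 4. First occurrence in the window: #5 on Oct 11, 2045 (4×14 = 56 days in).
May 17, 2046 is 274 days after the start; 274 ÷ 14 = 19 remainder 8. Last occurrence in the window: #20 on May 9, 2046.
Occurrences #5 through #20: 16 in total.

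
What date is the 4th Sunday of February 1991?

The first Sunday of February 1991 is February 3.
The 4th Sunday is 3 weeks later: 3 + 21 = 24.

February 24, 1991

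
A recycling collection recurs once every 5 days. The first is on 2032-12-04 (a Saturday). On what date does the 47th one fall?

2033-07-22

The 47th occurrence is 46 intervals after the first: 46 × 5 = 230 days after 2032-12-04.
December has 31 days — 27 days to the end of December leaves 203.
January has 31 days (172 left).
February has 28 days (144 left).
March has 31 days (113 left).
April has 30 days (83 left).
May has 31 days (52 left).
June has 30 days (22 left).
22 days into July → 2033-07-22.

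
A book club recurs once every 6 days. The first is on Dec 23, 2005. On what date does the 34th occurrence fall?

The 34th occurrence is 33 intervals after the first: 33 × 6 = 198 days after Dec 23, 2005.
Dec has 31 days — 8 days to the end of Dec leaves 190.
Jan has 31 days (159 left).
Feb has 28 days (131 left).
Mar has 31 days (100 left).
Apr has 30 days (70 left).
May has 31 days (39 left).
Jun has 30 days (9 left).
9 days into Jul → Jul 9, 2006.

Jul 9, 2006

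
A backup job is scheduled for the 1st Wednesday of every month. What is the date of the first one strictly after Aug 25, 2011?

Aug 2011 starts on a Monday, so its 1st Wednesday is Aug 3, 2011 (2 days in).
That is not after Aug 25, 2011, so look at Sep 2011.
Sep 2011 starts on a Thursday, so its 1st Wednesday is Sep 7, 2011 (6 days in).

Sep 7, 2011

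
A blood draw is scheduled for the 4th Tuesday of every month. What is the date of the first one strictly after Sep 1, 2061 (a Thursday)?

Sep 27, 2061

Sep 2061 starts on a Thursday; its first Tuesday is the 6th, so the 4th Tuesday is the 27th — Sep 27, 2061.
Sep 27, 2061 is after Sep 1, 2061, so that is the next one.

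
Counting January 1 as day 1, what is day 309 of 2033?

2033-11-05

January has 31 days (309 − 31 = 278 remain).
February has 28 days (278 − 28 = 250 remain).
March has 31 days (250 − 31 = 219 remain).
April has 30 days (219 − 30 = 189 remain).
May has 31 days (189 − 31 = 158 remain).
June has 30 days (158 − 30 = 128 remain).
July has 31 days (128 − 31 = 97 remain).
August has 31 days (97 − 31 = 66 remain).
September has 30 days (66 − 30 = 36 remain).
October has 31 days (36 − 31 = 5 remain).
5 into November → November 5.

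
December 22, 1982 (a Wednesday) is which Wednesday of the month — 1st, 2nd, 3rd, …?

4th

Day 22 falls in week ⌈22/7⌉ of the month.
Days 1–7 hold the 1st Wednesday, 8–14 the 2nd, 15–21 the 3rd, 22–28 the 4th, 29–31 the 5th.
22 is in the range for the 4th.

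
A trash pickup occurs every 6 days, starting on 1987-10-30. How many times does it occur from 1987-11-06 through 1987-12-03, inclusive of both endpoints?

4

Occurrences land 6·i days after 1987-10-30 for i = 0, 1, 2, …
1987-11-06 is 7 days after the start; 7 ÷ 6 = 1 remainder 1; since the remainder is 1, round up to i = 2. First occurrence in the window: #3 on 1987-11-11 (2×6 = 12 days in).
1987-12-03 is 34 days after the start; 34 ÷ 6 = 5 remainder 4. Last occurrence in the window: #6 on 1987-11-29.
Occurrences #3 through #6: 4 in total.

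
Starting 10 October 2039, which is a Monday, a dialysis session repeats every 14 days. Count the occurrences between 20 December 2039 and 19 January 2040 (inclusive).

2

Occurrences land 14·i days after 10 October 2039 for i = 0, 1, 2, …
20 December 2039 is 71 days after the start; 71 ÷ 14 = 5 remainder 1; since the remainder is 1, round up to i = 6. First occurrence in the window: #7 on 2 January 2040 (6×14 = 84 days in).
19 January 2040 is 101 days after the start; 101 ÷ 14 = 7 remainder 3. Last occurrence in the window: #8 on 16 January 2040.
Occurrences #7 through #8: 2 in total.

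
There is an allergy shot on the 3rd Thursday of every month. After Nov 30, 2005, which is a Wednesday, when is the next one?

Dec 15, 2005

Nov 2005 starts on a Tuesday; its first Thursday is the 3rd, so the 3rd Thursday is the 17th — Nov 17, 2005.
That is not after Nov 30, 2005, so look at Dec 2005.
Dec 2005 starts on a Thursday; its first Thursday is the 1st, so the 3rd Thursday is the 15th — Dec 15, 2005.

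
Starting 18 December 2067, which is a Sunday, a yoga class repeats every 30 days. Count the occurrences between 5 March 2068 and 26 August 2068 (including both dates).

6

Occurrences land 30·i days after 18 December 2067 for i = 0, 1, 2, …
5 March 2068 is 78 days after the start; 78 ÷ 30 = 2 remainder 18; since the remainder is 18, round up to i = 3. First occurrence in the window: #4 on 17 March 2068 (3×30 = 90 days in).
26 August 2068 is 252 days after the start; 252 ÷ 30 = 8 remainder 12. Last occurrence in the window: #9 on 14 August 2068.
Occurrences #4 through #9: 6 in total.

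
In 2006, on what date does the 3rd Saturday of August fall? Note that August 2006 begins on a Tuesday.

2006-08-19

August 2006 begins on a Tuesday, so the first Saturday is August 5 (4 days later).
The 3rd Saturday is 2 weeks later: 5 + 14 = 19.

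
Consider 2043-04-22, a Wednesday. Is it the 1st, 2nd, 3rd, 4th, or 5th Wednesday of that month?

Day 22 falls in week ⌈22/7⌉ of the month.
Days 1–7 hold the 1st Wednesday, 8–14 the 2nd, 15–21 the 3rd, 22–28 the 4th, 29–31 the 5th.
22 is in the range for the 4th.

4th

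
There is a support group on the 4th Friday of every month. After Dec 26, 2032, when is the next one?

Jan 28, 2033

Dec 2032 starts on a Wednesday; its first Friday is the 3rd, so the 4th Friday is the 24th — Dec 24, 2032.
That is not after Dec 26, 2032, so look at Jan 2033.
Jan 2033 starts on a Saturday; its first Friday is the 7th, so the 4th Friday is the 28th — Jan 28, 2033.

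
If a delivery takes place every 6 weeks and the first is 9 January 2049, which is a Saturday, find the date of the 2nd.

The 2nd occurrence is 1 interval after the first: 1 × 42 = 42 days after 9 January 2049.
January has 31 days — 22 days to the end of January leaves 20.
20 days into February → 20 February 2049.

20 February 2049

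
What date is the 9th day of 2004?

2004-01-09

9 into January → January 9.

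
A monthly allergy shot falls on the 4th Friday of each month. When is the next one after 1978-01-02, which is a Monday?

1978-01-27

January 1978 starts on a Sunday; its first Friday is the 6th, so the 4th Friday is the 27th — 1978-01-27.
1978-01-27 is after 1978-01-02, so that is the next one.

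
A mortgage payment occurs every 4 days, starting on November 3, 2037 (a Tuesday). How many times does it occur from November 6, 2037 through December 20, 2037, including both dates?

11

Occurrences land 4·i days after November 3, 2037 for i = 0, 1, 2, …
November 6, 2037 is 3 days after the start; 3 ÷ 4 = 0 remainder 3; since the remainder is 3, round up to i = 1. First occurrence in the window: #2 on November 7, 2037 (1×4 = 4 days in).
December 20, 2037 is 47 days after the start; 47 ÷ 4 = 11 remainder 3. Last occurrence in the window: #12 on December 17, 2037.
Occurrences #2 through #12: 11 in total.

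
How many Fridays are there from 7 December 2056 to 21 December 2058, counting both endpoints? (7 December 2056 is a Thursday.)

107

7 December 2056 is a Thursday; the first Friday on or after it is 8 December 2056 (1 day later).
From 8 December 2056 to 21 December 2058: 23 + 365 + 355 = 743 days (rest of 2056, 2057, to 21 December 2058 in 2058).
743 ÷ 7 = 106 full weeks with remainder 1, so 106 more Fridays after the first → 107.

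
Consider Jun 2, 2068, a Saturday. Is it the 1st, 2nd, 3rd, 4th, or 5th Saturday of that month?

Day 2 falls in week ⌈2/7⌉ of the month.
Days 1–7 hold the 1st Saturday, 8–14 the 2nd, 15–21 the 3rd, 22–28 the 4th, 29–31 the 5th.
2 is in the range for the 1st.

1st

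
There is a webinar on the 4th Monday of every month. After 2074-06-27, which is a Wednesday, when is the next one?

June 2074 starts on a Friday; its first Monday is the 4th, so the 4th Monday is the 25th — 2074-06-25.
That is not after 2074-06-27, so look at July 2074.
July 2074 starts on a Sunday; its first Monday is the 2nd, so the 4th Monday is the 23rd — 2074-07-23.

2074-07-23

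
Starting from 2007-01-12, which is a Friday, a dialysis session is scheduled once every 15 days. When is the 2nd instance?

2007-01-27

The 2nd occurrence is 1 interval after the first: 1 × 15 = 15 days after 2007-01-12.
15 days later is 2007-01-27.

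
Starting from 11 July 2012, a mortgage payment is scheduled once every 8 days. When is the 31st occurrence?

The 31st occurrence is 30 intervals after the first: 30 × 8 = 240 days after 11 July 2012.
July has 31 days — 20 days to the end of July leaves 220.
August has 31 days (189 left).
September has 30 days (159 left).
October has 31 days (128 left).
November has 30 days (98 left).
December has 31 days (67 left).
January has 31 days (36 left).
February has 28 days (8 left).
8 days into March → 8 March 2013.

8 March 2013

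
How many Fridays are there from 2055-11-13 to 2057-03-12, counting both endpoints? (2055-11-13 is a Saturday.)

2055-11-13 is a Saturday; the first Friday on or after it is 2055-11-19 (6 days later).
From 2055-11-19 to 2057-03-12: 42 + 366 + 71 = 479 days (rest of 2055, 2056, to 2057-03-12 in 2057).
479 ÷ 7 = 68 full weeks with remainder 3, so 68 more Fridays after the first → 69.

69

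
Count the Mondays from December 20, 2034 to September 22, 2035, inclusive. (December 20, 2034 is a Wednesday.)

December 20, 2034 is a Wednesday; the first Monday on or after it is December 25, 2034 (5 days later).
From December 25, 2034 to September 22, 2035: 6 + 31 + 28 + 31 + 30 + 31 + 30 + 31 + 31 + 22 = 271 days (rest of December, January, February, March, April, May, June, July, August, September).
271 ÷ 7 = 38 full weeks with remainder 5, so 38 more Mondays after the first → 39.

39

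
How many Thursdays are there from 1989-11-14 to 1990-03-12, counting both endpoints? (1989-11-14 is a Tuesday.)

17

1989-11-14 is a Tuesday; the first Thursday on or after it is 1989-11-16 (2 days later).
From 1989-11-16 to 1990-03-12: 14 + 31 + 31 + 28 + 12 = 116 days (rest of November, December, January, February, March).
116 ÷ 7 = 16 full weeks with remainder 4, so 16 more Thursdays after the first → 17.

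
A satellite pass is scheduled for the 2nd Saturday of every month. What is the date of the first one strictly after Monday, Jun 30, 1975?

Jul 12, 1975

Jun 1975 starts on a Sunday; its first Saturday is the 7th, so the 2nd Saturday is the 14th — Jun 14, 1975.
That is not after Jun 30, 1975, so look at Jul 1975.
Jul 1975 starts on a Tuesday; its first Saturday is the 5th, so the 2nd Saturday is the 12th — Jul 12, 1975.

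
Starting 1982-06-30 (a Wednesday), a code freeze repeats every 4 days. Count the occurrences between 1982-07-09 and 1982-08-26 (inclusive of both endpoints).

Occurrences land 4·i days after 1982-06-30 for i = 0, 1, 2, …
1982-07-09 is 9 days after the start; 9 ÷ 4 = 2 remainder 1; since the remainder is 1, round up to i = 3. First occurrence in the window: #4 on 1982-07-12 (3×4 = 12 days in).
1982-08-26 is 57 days after the start; 57 ÷ 4 = 14 remainder 1. Last occurrence in the window: #15 on 1982-08-25.
Occurrences #4 through #15: 12 in total.

12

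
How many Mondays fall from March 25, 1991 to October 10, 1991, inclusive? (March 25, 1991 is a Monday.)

March 25, 1991 is a Monday; the first Monday on or after it is March 25, 1991.
From March 25, 1991 to October 10, 1991: 6 + 30 + 31 + 30 + 31 + 31 + 30 + 10 = 199 days (rest of March, April, May, June, July, August, September, October).
199 ÷ 7 = 28 full weeks with remainder 3, so 28 more Mondays after the first → 29.

29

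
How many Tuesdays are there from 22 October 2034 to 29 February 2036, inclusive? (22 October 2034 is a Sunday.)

22 October 2034 is a Sunday; the first Tuesday on or after it is 24 October 2034 (2 days later).
From 24 October 2034 to 29 February 2036: 68 + 365 + 60 = 493 days (rest of 2034, 2035, to 29 February 2036 in 2036).
493 ÷ 7 = 70 full weeks with remainder 3, so 70 more Tuesdays after the first → 71.

71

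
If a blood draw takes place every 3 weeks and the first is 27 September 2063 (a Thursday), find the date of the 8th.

The 8th occurrence is 7 intervals after the first: 7 × 21 = 147 days after 27 September 2063.
September has 30 days — 3 days to the end of September leaves 144.
October has 31 days (113 left).
November has 30 days (83 left).
December has 31 days (52 left).
January has 31 days (21 left).
21 days into February → 21 February 2064.

21 February 2064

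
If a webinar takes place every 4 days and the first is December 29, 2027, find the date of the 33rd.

May 5, 2028

The 33rd occurrence is 32 intervals after the first: 32 × 4 = 128 days after December 29, 2027.
December has 31 days — 2 days to the end of December leaves 126.
January has 31 days (95 left).
February has 29 days (66 left).
March has 31 days (35 left).
April has 30 days (5 left).
5 days into May → May 5, 2028.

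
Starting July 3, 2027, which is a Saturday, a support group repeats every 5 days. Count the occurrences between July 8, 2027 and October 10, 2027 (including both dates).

Occurrences land 5·i days after July 3, 2027 for i = 0, 1, 2, …
July 8, 2027 is 5 days after the start; 5 ÷ 5 = 1 remainder 0. First occurrence in the window: #2 on July 8, 2027 (1×5 = 5 days in).
October 10, 2027 is 99 days after the start; 99 ÷ 5 = 19 remainder 4. Last occurrence in the window: #20 on October 6, 2027.
Occurrences #2 through #20: 19 in total.

19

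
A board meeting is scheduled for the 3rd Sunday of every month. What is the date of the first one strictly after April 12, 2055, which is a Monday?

April 2055 starts on a Thursday; its first Sunday is the 4th, so the 3rd Sunday is the 18th — April 18, 2055.
April 18, 2055 is after April 12, 2055, so that is the next one.

April 18, 2055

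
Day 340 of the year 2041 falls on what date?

Dec 6, 2041

Jan has 31 days (340 − 31 = 309 remain).
Feb has 28 days (309 − 28 = 281 remain).
Mar has 31 days (281 − 31 = 250 remain).
Apr has 30 days (250 − 30 = 220 remain).
May has 31 days (220 − 31 = 189 remain).
Jun has 30 days (189 − 30 = 159 remain).
Jul has 31 days (159 − 31 = 128 remain).
Aug has 31 days (128 − 31 = 97 remain).
Sep has 30 days (97 − 30 = 67 remain).
Oct has 31 days (67 − 31 = 36 remain).
Nov has 30 days (36 − 30 = 6 remain).
6 into Dec → Dec 6.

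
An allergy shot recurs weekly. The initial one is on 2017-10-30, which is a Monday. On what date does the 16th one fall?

2018-02-12

The 16th occurrence is 15 intervals after the first: 15 × 7 = 105 days after 2017-10-30.
October has 31 days — 1 day to the end of October leaves 104.
November has 30 days (74 left).
December has 31 days (43 left).
January has 31 days (12 left).
12 days into February → 2018-02-12.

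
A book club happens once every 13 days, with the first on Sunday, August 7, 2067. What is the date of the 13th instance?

January 10, 2068

The 13th occurrence is 12 intervals after the first: 12 × 13 = 156 days after August 7, 2067.
August has 31 days — 24 days to the end of August leaves 132.
September has 30 days (102 left).
October has 31 days (71 left).
November has 30 days (41 left).
December has 31 days (10 left).
10 days into January → January 10, 2068.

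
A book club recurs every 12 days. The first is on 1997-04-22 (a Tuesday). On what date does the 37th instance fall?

The 37th occurrence is 36 intervals after the first: 36 × 12 = 432 days after 1997-04-22.
April has 30 days — 8 days to the end of April leaves 424.
From end of April to end of 1997 is 245 days (179 left).
January has 31 days (148 left).
February has 28 days (120 left).
March has 31 days (89 left).
April has 30 days (59 left).
May has 31 days (28 left).
28 days into June → 1998-06-28.

1998-06-28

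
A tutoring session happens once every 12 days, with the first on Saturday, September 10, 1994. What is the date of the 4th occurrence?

The 4th occurrence is 3 intervals after the first: 3 × 12 = 36 days after September 10, 1994.
September has 30 days — 20 days to the end of September leaves 16.
16 days into October → October 16, 1994.

October 16, 1994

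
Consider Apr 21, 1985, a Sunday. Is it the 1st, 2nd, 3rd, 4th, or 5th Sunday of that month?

Day 21 falls in week ⌈21/7⌉ of the month.
Days 1–7 hold the 1st Sunday, 8–14 the 2nd, 15–21 the 3rd, 22–28 the 4th, 29–31 the 5th.
21 is in the range for the 3rd.

3rd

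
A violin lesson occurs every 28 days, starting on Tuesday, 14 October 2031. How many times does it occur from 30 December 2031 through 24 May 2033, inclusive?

19

Occurrences land 28·i days after 14 October 2031 for i = 0, 1, 2, …
30 December 2031 is 77 days after the start; 77 ÷ 28 = 2 remainder 21; since the remainder is 21, round up to i = 3. First occurrence in the window: #4 on 6 January 2032 (3×28 = 84 days in).
24 May 2033 is 588 days after the start; 588 ÷ 28 = 21 remainder 0. Last occurrence in the window: #22 on 24 May 2033.
Occurrences #4 through #22: 19 in total.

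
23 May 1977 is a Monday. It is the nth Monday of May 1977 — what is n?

4th

Day 23 falls in week ⌈23/7⌉ of the month.
Days 1–7 hold the 1st Monday, 8–14 the 2nd, 15–21 the 3rd, 22–28 the 4th, 29–31 the 5th.
23 is in the range for the 4th.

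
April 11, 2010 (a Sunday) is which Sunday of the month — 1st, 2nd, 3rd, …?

2nd

Day 11 falls in week ⌈11/7⌉ of the month.
Days 1–7 hold the 1st Sunday, 8–14 the 2nd, 15–21 the 3rd, 22–28 the 4th, 29–31 the 5th.
11 is in the range for the 2nd.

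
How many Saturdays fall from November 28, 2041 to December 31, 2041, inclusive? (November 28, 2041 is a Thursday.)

5

November 28, 2041 is a Thursday; the first Saturday on or after it is November 30, 2041 (2 days later).
From November 30, 2041 to December 31, 2041: 0 + 31 = 31 days (rest of November, December).
31 ÷ 7 = 4 full weeks with remainder 3, so 4 more Saturdays after the first → 5.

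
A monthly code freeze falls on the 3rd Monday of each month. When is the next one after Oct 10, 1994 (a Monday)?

Oct 1994 starts on a Saturday; its first Monday is the 3rd, so the 3rd Monday is the 17th — Oct 17, 1994.
Oct 17, 1994 is after Oct 10, 1994, so that is the next one.

Oct 17, 1994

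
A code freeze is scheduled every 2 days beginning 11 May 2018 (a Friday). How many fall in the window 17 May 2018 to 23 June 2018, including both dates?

19

Occurrences land 2·i days after 11 May 2018 for i = 0, 1, 2, …
17 May 2018 is 6 days after the start; 6 ÷ 2 = 3 remainder 0. First occurrence in the window: #4 on 17 May 2018 (3×2 = 6 days in).
23 June 2018 is 43 days after the start; 43 ÷ 2 = 21 remainder 1. Last occurrence in the window: #22 on 22 June 2018.
Occurrences #4 through #22: 19 in total.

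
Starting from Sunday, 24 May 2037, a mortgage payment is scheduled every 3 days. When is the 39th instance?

The 39th occurrence is 38 intervals after the first: 38 × 3 = 114 days after 24 May 2037.
May has 31 days — 7 days to the end of May leaves 107.
June has 30 days (77 left).
July has 31 days (46 left).
August has 31 days (15 left).
15 days into September → 15 September 2037.

15 September 2037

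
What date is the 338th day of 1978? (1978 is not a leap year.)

December 4, 1978

January has 31 days (338 − 31 = 307 remain).
February has 28 days (307 − 28 = 279 remain).
March has 31 days (279 − 31 = 248 remain).
April has 30 days (248 − 30 = 218 remain).
May has 31 days (218 − 31 = 187 remain).
June has 30 days (187 − 30 = 157 remain).
July has 31 days (157 − 31 = 126 remain).
August has 31 days (126 − 31 = 95 remain).
September has 30 days (95 − 30 = 65 remain).
October has 31 days (65 − 31 = 34 remain).
November has 30 days (34 − 30 = 4 remain).
4 into December → December 4.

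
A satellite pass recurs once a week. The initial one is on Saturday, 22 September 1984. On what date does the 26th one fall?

The 26th occurrence is 25 intervals after the first: 25 × 7 = 175 days after 22 September 1984.
September has 30 days — 8 days to the end of September leaves 167.
October has 31 days (136 left).
November has 30 days (106 left).
December has 31 days (75 left).
January has 31 days (44 left).
February has 28 days (16 left).
16 days into March → 16 March 1985.

16 March 1985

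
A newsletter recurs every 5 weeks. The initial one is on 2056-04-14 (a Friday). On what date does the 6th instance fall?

The 6th occurrence is 5 intervals after the first: 5 × 35 = 175 days after 2056-04-14.
April has 30 days — 16 days to the end of April leaves 159.
May has 31 days (128 left).
June has 30 days (98 left).
July has 31 days (67 left).
August has 31 days (36 left).
September has 30 days (6 left).
6 days into October → 2056-10-06.

2056-10-06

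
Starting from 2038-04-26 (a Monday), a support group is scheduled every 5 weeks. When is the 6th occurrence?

The 6th occurrence is 5 intervals after the first: 5 × 35 = 175 days after 2038-04-26.
April has 30 days — 4 days to the end of April leaves 171.
May has 31 days (140 left).
June has 30 days (110 left).
July has 31 days (79 left).
August has 31 days (48 left).
September has 30 days (18 left).
18 days into October → 2038-10-18.

2038-10-18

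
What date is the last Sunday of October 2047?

The first Sunday of October 2047 is October 6.
October 2047 has 31 days. Adding weeks: 6, 13, 20, 27 — the last one ≤ 31 is the 27th.

October 27, 2047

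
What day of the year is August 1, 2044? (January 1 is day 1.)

214

Days in months before August: 31 + 29 + 31 + 30 + 31 + 30 + 31 = 213.
Plus 1 day into August → day 214.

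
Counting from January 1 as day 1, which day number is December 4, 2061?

338

Days in months before December: 31 + 28 + 31 + 30 + 31 + 30 + 31 + 31 + 30 + 31 + 30 = 334.
Plus 4 days into December → day 338.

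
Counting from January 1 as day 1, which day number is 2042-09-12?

Days in months before September: 31 + 28 + 31 + 30 + 31 + 30 + 31 + 31 = 243.
Plus 12 days into September → day 255.

255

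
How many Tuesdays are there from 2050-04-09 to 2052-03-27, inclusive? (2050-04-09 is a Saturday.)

2050-04-09 is a Saturday; the first Tuesday on or after it is 2050-04-12 (3 days later).
From 2050-04-12 to 2052-03-27: 263 + 365 + 87 = 715 days (rest of 2050, 2051, to 2052-03-27 in 2052).
715 ÷ 7 = 102 full weeks with remainder 1, so 102 more Tuesdays after the first → 103.

103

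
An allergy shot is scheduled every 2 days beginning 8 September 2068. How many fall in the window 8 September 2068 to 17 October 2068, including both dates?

Occurrences land 2·i days after 8 September 2068 for i = 0, 1, 2, …
The window opens on the start date, so the first occurrence inside is #1 on 8 September 2068.
17 October 2068 is 39 days after the start; 39 ÷ 2 = 19 remainder 1. Last occurrence in the window: #20 on 16 October 2068.
Occurrences #1 through #20: 20 in total.

20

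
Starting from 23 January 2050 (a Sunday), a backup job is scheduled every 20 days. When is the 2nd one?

12 February 2050

The 2nd occurrence is 1 interval after the first: 1 × 20 = 20 days after 23 January 2050.
January has 31 days — 8 days to the end of January leaves 12.
12 days into February → 12 February 2050.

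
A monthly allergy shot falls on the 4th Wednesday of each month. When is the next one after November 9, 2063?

November 2063 starts on a Thursday; its first Wednesday is the 7th, so the 4th Wednesday is the 28th — November 28, 2063.
November 28, 2063 is after November 9, 2063, so that is the next one.

November 28, 2063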